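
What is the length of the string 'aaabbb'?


String: 'aaabbb'
Counting characters:
  'a' appears 3 time(s)
  'b' appears 3 time(s)
Total length = 3 + 3 = 6

6


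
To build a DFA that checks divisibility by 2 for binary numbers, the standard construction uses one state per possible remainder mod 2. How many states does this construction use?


Divisibility by 2 is tracked via the remainder mod 2: 0, 1, ..., 1
The construction assigns one state to each remainder
Number of remainders = 2

2


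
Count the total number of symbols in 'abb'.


String: 'abb'
Counting characters:
  'a' appears 1 time(s)
  'b' appears 2 time(s)
Total length = 1 + 2 = 3

3


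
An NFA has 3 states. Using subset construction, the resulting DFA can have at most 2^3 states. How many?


NFA has 3 states
Subset construction: each DFA state = subset of NFA states
Maximum subsets = 2^3
2^3 = 8

8


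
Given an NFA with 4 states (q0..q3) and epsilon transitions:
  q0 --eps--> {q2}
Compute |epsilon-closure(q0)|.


Starting from q0
Initialize closure = {q0}
Follow epsilon from q0 -> add q2
Final closure: {q0, q2}
Size = 2

2


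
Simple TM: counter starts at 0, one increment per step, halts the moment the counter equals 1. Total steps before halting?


Counter starts at 0. Counting sequence:
  Step 1: counter = 1
Counter reached 1 -> halt
Total steps = 1

1


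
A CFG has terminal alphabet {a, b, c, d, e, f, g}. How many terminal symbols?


Terminal symbols: a, b, c, d, e, f, g
Counting each: a (#1), b (#2), c (#3), d (#4), e (#5), f (#6), g (#7)
Total = 7

7


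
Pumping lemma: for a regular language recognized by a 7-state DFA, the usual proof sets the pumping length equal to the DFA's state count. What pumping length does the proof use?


Pumping lemma for regular languages (standard proof):
Take p = |Q|, the number of DFA states.
Any string of length >= |Q| passes through |Q|+1 states while reading its first |Q| symbols,
so by pigeonhole some state repeats, giving the loop that can be pumped.
Here |Q| = 7
Therefore the proof uses p = 7

7


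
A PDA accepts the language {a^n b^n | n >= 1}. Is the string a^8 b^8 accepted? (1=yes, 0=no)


Language requires equal numbers of a's and b's
PDA pushes for each 'a', pops for each 'b'
Number of a's = 8
Number of b's = 8
8 == 8 -> Accept

1


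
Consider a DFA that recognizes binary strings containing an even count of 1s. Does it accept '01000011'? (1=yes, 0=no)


DFA has 2 states: q_even (start, accept=yes) and q_odd
Processing string '01000011' character by character:
  Position 0: read '0', 1-count=0 -> q_even (no change)
  Position 1: read '1', 1-count=1 -> q_odd
  Position 2: read '0', 1-count=1 -> q_odd (no change)
  Position 3: read '0', 1-count=1 -> q_odd (no change)
  Position 4: read '0', 1-count=1 -> q_odd (no change)
  Position 5: read '0', 1-count=1 -> q_odd (no change)
  Position 6: read '1', 1-count=2 -> q_even
  Position 7: read '1', 1-count=3 -> q_odd
Final state: q_odd, total 1s = 3 (odd); the DFA requires an even count -> reject

0


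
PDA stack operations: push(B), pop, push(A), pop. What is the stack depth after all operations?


Tracing stack operations:
  push(B) -> stack = [B], depth=1
  pop -> removed B, stack = [], depth=0
  push(A) -> stack = [A], depth=1
  pop -> removed A, stack = [], depth=0
Final depth = 0

0


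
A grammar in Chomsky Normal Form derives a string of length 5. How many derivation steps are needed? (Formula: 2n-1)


Chomsky Normal Form derivation:
String length n = 5
Each step either:
  - Splits a nonterminal into two (n-1 such steps)
  - Converts a nonterminal to terminal (n such steps)
Total = (n-1) + n = 2n - 1
= 2(5) - 1
= 10 - 1
= 9

9


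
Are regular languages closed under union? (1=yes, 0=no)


Regular languages are closed under:
- Union (DFA product construction)
- Intersection (DFA product construction)
- Complement (swap accept/reject states)
- Concatenation (NFA construction)
- Kleene star (NFA construction)
union is in this list
Therefore: closed

1


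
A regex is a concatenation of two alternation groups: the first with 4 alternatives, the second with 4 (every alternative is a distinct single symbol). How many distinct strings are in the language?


First group: 4 alternatives
Second group: 4 alternatives
Concatenation: each choice from group 1 pairs with each from group 2
Total = 4 x 4 = 16

16


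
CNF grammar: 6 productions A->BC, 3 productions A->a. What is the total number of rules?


CNF allows two rule forms:
  A -> BC (binary): 6 rules
  A -> a (terminal): 3 rules
Total = 6 + 3 = 9

9


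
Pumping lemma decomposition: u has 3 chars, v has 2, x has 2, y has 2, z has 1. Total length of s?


|s| = |u| + |v| + |x| + |y| + |z|
= 3 + 2 + 2 + 2 + 1
= 5 + 2 + 3
= 7 + 3
= 10

10


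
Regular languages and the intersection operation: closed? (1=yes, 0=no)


Regular languages are closed under all standard operations:
- Union: Yes (product construction)
- Intersection: Yes (product construction)
- Complement: Yes (swap accept/reject)
- Concatenation: Yes (NFA construction)
Operation: intersection -> Closed

1


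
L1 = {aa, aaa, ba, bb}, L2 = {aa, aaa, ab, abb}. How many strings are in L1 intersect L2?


L1 = {aa, aaa, ba, bb}
L2 = {aa, aaa, ab, abb}
Checking each string in L1 against L2:
  'aa': in L2? Yes
  'aaa': in L2? Yes
  'ba': in L2? No
  'bb': in L2? No
Intersection = {aa, aaa}
|L1 ∩ L2| = 2

2


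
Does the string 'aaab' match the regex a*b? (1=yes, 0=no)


Pattern: a*b
String: 'aaab'
Pattern requires: zero or more 'a's followed by exactly one 'b'
Found 3 leading 'a's
Remaining: 'b'
Remaining is exactly 'b' -> match
Result: 1

1


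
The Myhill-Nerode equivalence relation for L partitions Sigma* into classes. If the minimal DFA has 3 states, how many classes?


Myhill-Nerode theorem:
Number of equivalence classes = number of states in minimal DFA
Minimal DFA states = 3
Therefore equivalence classes = 3

3


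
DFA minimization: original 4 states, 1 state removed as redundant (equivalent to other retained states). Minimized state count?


Original DFA: 4 states
Redundant states removed: 1
Minimized states = original - removed
= 4 - 1
= 3

3


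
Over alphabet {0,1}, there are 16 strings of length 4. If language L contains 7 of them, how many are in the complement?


Alphabet: {0,1}
String length: 4
Total strings of length 4 = 2^4 = 16
Strings in L = 7
Complement = total - |L|
= 16 - 7
= 9

9


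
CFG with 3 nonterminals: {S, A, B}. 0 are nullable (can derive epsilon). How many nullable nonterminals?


Nonterminals: {S, A, B}
A nonterminal is nullable if it can derive epsilon
Counting nullable nonterminals: 0
Total nullable = 0

0


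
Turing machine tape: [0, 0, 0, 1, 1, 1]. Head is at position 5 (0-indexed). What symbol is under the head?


Tape: [0, 0, 0, 1, 1, 1]
Positions: 0 1 2 3 4 5
Values:    0 0 0 1 1 1
Head at position 5
tape[5] = 1

1


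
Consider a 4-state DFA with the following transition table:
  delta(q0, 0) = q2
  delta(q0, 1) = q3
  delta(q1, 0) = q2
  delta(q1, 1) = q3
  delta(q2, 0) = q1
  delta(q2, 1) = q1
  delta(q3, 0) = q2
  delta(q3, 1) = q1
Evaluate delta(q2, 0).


Looking up transition function:
delta(q2, 0) in the table
Row: q2, Column: 0
Result: q1

q1


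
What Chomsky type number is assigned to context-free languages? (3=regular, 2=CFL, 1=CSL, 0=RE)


Chomsky hierarchy levels:
  Type 3: Regular (DFA/NFA/regex)
  Type 2: Context-free (PDA)
  Type 1: Context-sensitive
  Type 0: Recursively enumerable (TM)
'context-free' corresponds to Type 2

2


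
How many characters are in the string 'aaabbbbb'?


String: 'aaabbbbb'
Counting characters:
  'a' appears 3 time(s)
  'b' appears 5 time(s)
Total length = 3 + 5 = 8

8


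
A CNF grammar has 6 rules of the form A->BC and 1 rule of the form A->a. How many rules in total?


CNF allows two rule forms:
  A -> BC (binary): 6 rules
  A -> a (terminal): 1 rule
Total = 6 + 1 = 7

7


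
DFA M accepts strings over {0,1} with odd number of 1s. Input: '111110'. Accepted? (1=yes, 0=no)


DFA has 2 states: q_even (start, accept=no) and q_odd
Processing string '111110' character by character:
  Position 0: read '1', 1-count=1 -> q_odd
  Position 1: read '1', 1-count=2 -> q_even
  Position 2: read '1', 1-count=3 -> q_odd
  Position 3: read '1', 1-count=4 -> q_even
  Position 4: read '1', 1-count=5 -> q_odd
  Position 5: read '0', 1-count=5 -> q_odd (no change)
Final state: q_odd, total 1s = 5 (odd); the DFA requires an odd count -> accept

1


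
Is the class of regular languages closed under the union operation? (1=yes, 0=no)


Regular languages are closed under:
- Union (DFA product construction)
- Intersection (DFA product construction)
- Complement (swap accept/reject states)
- Concatenation (NFA construction)
- Kleene star (NFA construction)
union is in this list
Therefore: closed

1


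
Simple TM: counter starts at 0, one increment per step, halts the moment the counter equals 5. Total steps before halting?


Counter starts at 0. Counting sequence:
  Step 1: counter = 1
  Step 2: counter = 2
  Step 3: counter = 3
  Step 4: counter = 4
  Step 5: counter = 5
Counter reached 5 -> halt
Total steps = 5

5


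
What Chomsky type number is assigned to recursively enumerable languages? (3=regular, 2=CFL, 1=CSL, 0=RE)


Chomsky hierarchy levels:
  Type 3: Regular (DFA/NFA/regex)
  Type 2: Context-free (PDA)
  Type 1: Context-sensitive
  Type 0: Recursively enumerable (TM)
'recursively enumerable' corresponds to Type 0

0


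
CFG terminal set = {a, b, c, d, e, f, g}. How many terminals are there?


Terminal symbols: a, b, c, d, e, f, g
Counting each: a (#1), b (#2), c (#3), d (#4), e (#5), f (#6), g (#7)
Total = 7

7


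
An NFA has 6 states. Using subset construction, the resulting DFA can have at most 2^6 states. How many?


NFA has 6 states
Subset construction: each DFA state = subset of NFA states
Maximum subsets = 2^6
2^6 = 64

64


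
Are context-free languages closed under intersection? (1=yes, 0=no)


CFL closure properties:
  Closed under: union, concatenation, Kleene star
  NOT closed under: intersection, complement
Operation 'intersection' is in not-closed list -> No (not closed)

0


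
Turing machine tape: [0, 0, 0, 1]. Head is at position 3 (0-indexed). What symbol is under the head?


Tape: [0, 0, 0, 1]
Positions: 0 1 2 3
Values:    0 0 0 1
Head at position 3
tape[3] = 1

1


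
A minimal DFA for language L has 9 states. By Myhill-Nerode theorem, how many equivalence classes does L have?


Myhill-Nerode theorem:
Number of equivalence classes = number of states in minimal DFA
Minimal DFA states = 9
Therefore equivalence classes = 9

9


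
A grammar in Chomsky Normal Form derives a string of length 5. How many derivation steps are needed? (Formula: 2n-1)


Chomsky Normal Form derivation:
String length n = 5
Each step either:
  - Splits a nonterminal into two (n-1 such steps)
  - Converts a nonterminal to terminal (n such steps)
Total = (n-1) + n = 2n - 1
= 2(5) - 1
= 10 - 1
= 9

9


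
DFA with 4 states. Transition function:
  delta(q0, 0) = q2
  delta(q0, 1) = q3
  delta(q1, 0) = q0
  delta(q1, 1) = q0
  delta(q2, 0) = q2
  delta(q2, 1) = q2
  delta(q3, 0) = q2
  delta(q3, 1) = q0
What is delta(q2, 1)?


Looking up transition function:
delta(q2, 1) in the table
Row: q2, Column: 1
Result: q2

q2


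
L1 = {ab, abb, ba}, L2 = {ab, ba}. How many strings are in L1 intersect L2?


L1 = {ab, abb, ba}
L2 = {ab, ba}
Checking each string in L1 against L2:
  'ab': in L2? Yes
  'abb': in L2? No
  'ba': in L2? Yes
Intersection = {ab, ba}
|L1 ∩ L2| = 2

2


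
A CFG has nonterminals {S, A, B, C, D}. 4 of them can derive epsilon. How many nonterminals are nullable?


Nonterminals: {S, A, B, C, D}
A nonterminal is nullable if it can derive epsilon
Counting nullable nonterminals: 4
Total nullable = 4

4


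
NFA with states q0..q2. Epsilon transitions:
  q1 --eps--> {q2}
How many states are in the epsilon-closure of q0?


Starting from q0
Initialize closure = {q0}
q0 has no outgoing epsilon transitions -> nothing to add
Final closure: {q0}
Size = 1

1


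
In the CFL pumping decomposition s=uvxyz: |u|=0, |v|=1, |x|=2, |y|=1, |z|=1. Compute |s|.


|s| = |u| + |v| + |x| + |y| + |z|
= 0 + 1 + 2 + 1 + 1
= 1 + 2 + 2
= 3 + 2
= 5

5


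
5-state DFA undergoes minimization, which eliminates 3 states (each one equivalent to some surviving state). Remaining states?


Original DFA: 5 states
Redundant states removed: 3
Minimized states = original - removed
= 5 - 3
= 2

2


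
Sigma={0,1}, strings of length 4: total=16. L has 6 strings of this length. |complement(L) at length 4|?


Alphabet: {0,1}
String length: 4
Total strings of length 4 = 2^4 = 16
Strings in L = 6
Complement = total - |L|
= 16 - 6
= 10

10


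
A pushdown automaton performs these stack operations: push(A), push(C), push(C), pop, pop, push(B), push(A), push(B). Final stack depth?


Tracing stack operations:
  push(A) -> stack = [A], depth=1
  push(C) -> stack = [A,C], depth=2
  push(C) -> stack = [A,C,C], depth=3
  pop -> removed C, stack = [A,C], depth=2
  pop -> removed C, stack = [A], depth=1
  push(B) -> stack = [A,B], depth=2
  push(A) -> stack = [A,B,A], depth=3
  push(B) -> stack = [A,B,A,B], depth=4
Final depth = 4

4


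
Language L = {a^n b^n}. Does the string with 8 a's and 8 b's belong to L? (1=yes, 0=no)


Language requires equal numbers of a's and b's
PDA pushes for each 'a', pops for each 'b'
Number of a's = 8
Number of b's = 8
8 == 8 -> Accept

1


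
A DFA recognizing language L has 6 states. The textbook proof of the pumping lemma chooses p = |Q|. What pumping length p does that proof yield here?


Pumping lemma for regular languages (standard proof):
Take p = |Q|, the number of DFA states.
Any string of length >= |Q| passes through |Q|+1 states while reading its first |Q| symbols,
so by pigeonhole some state repeats, giving the loop that can be pumped.
Here |Q| = 6
Therefore the proof uses p = 6

6


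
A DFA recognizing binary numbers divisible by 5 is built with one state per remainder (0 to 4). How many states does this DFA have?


Divisibility by 5 is tracked via the remainder mod 5: 0, 1, ..., 4
The construction assigns one state to each remainder
Number of remainders = 5

5


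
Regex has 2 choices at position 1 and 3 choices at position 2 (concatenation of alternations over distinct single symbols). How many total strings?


First group: 2 alternatives
Second group: 3 alternatives
Concatenation: each choice from group 1 pairs with each from group 2
Total = 2 x 3 = 6

6


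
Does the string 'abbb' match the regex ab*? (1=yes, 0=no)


Pattern: ab*
String: 'abbb'
Pattern requires: exactly one 'a' followed by zero or more 'b's
First char is 'a' -> OK
Rest 'bbb': all b's? Yes
Result: 1

1


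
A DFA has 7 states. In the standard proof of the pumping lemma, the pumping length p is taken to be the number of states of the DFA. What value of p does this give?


Pumping lemma for regular languages (standard proof):
Take p = |Q|, the number of DFA states.
Any string of length >= |Q| passes through |Q|+1 states while reading its first |Q| symbols,
so by pigeonhole some state repeats, giving the loop that can be pumped.
Here |Q| = 7
Therefore the proof uses p = 7

7


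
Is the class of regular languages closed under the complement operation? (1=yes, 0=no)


Regular languages are closed under:
- Union (DFA product construction)
- Intersection (DFA product construction)
- Complement (swap accept/reject states)
- Concatenation (NFA construction)
- Kleene star (NFA construction)
complement is in this list
Therefore: closed

1


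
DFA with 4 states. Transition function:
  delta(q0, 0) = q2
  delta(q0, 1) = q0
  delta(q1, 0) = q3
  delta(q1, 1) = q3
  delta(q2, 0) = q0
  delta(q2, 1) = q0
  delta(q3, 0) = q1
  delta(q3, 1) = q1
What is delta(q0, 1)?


Looking up transition function:
delta(q0, 1) in the table
Row: q0, Column: 1
Result: q0

q0


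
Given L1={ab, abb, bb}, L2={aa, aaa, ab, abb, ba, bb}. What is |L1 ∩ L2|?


L1 = {ab, abb, bb}
L2 = {aa, aaa, ab, abb, ba, bb}
Checking each string in L1 against L2:
  'ab': in L2? Yes
  'abb': in L2? Yes
  'bb': in L2? Yes
Intersection = {ab, abb, bb}
|L1 ∩ L2| = 3

3


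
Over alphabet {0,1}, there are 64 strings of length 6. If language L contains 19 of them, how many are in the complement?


Alphabet: {0,1}
String length: 6
Total strings of length 6 = 2^6 = 64
Strings in L = 19
Complement = total - |L|
= 64 - 19
= 45

45


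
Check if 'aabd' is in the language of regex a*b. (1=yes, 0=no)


Pattern: a*b
String: 'aabd'
Pattern requires: zero or more 'a's followed by exactly one 'b'
Found 2 leading 'a's
Remaining: 'bd'
Remaining is not 'b' -> no match
Result: 0

0


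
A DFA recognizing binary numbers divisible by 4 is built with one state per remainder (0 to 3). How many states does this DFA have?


Divisibility by 4 is tracked via the remainder mod 4: 0, 1, ..., 3
The construction assigns one state to each remainder
Number of remainders = 4

4


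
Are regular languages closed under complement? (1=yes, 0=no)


Regular languages are closed under all standard operations:
- Union: Yes (product construction)
- Intersection: Yes (product construction)
- Complement: Yes (swap accept/reject)
- Concatenation: Yes (NFA construction)
Operation: complement -> Closed

1


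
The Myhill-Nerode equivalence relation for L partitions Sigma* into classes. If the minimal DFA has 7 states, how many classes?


Myhill-Nerode theorem:
Number of equivalence classes = number of states in minimal DFA
Minimal DFA states = 7
Therefore equivalence classes = 7

7


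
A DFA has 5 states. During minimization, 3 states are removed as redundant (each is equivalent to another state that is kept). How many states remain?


Original DFA: 5 states
Redundant states removed: 3
Minimized states = original - removed
= 5 - 3
= 2

2


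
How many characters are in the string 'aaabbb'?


String: 'aaabbb'
Counting characters:
  'a' appears 3 time(s)
  'b' appears 3 time(s)
Total length = 3 + 3 = 6

6


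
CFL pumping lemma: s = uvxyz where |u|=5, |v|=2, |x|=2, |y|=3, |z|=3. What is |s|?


|s| = |u| + |v| + |x| + |y| + |z|
= 5 + 2 + 2 + 3 + 3
= 7 + 2 + 6
= 9 + 6
= 15

15


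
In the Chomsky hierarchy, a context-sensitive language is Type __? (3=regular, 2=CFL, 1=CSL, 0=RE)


Chomsky hierarchy levels:
  Type 3: Regular (DFA/NFA/regex)
  Type 2: Context-free (PDA)
  Type 1: Context-sensitive
  Type 0: Recursively enumerable (TM)
'context-sensitive' corresponds to Type 1

1


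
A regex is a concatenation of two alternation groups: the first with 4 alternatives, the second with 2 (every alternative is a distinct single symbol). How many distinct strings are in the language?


First group: 4 alternatives
Second group: 2 alternatives
Concatenation: each choice from group 1 pairs with each from group 2
Total = 4 x 2 = 8

8


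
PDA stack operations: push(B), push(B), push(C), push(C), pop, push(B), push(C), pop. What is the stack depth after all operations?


Tracing stack operations:
  push(B) -> stack = [B], depth=1
  push(B) -> stack = [B,B], depth=2
  push(C) -> stack = [B,B,C], depth=3
  push(C) -> stack = [B,B,C,C], depth=4
  pop -> removed C, stack = [B,B,C], depth=3
  push(B) -> stack = [B,B,C,B], depth=4
  push(C) -> stack = [B,B,C,B,C], depth=5
  pop -> removed C, stack = [B,B,C,B], depth=4
Final depth = 4

4


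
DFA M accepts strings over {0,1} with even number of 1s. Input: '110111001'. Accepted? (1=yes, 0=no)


DFA has 2 states: q_even (start, accept=yes) and q_odd
Processing string '110111001' character by character:
  Position 0: read '1', 1-count=1 -> q_odd
  Position 1: read '1', 1-count=2 -> q_even
  Position 2: read '0', 1-count=2 -> q_even (no change)
  Position 3: read '1', 1-count=3 -> q_odd
  Position 4: read '1', 1-count=4 -> q_even
  Position 5: read '1', 1-count=5 -> q_odd
  Position 6: read '0', 1-count=5 -> q_odd (no change)
  Position 7: read '0', 1-count=5 -> q_odd (no change)
  Position 8: read '1', 1-count=6 -> q_even
Final state: q_even, total 1s = 6 (even); the DFA requires an even count -> accept

1


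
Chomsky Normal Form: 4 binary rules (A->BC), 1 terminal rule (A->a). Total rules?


CNF allows two rule forms:
  A -> BC (binary): 4 rules
  A -> a (terminal): 1 rule
Total = 4 + 1 = 5

5


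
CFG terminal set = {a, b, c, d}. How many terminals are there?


Terminal symbols: a, b, c, d
Counting each: a (#1), b (#2), c (#3), d (#4)
Total = 4

4


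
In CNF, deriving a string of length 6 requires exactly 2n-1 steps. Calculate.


Chomsky Normal Form derivation:
String length n = 6
Each step either:
  - Splits a nonterminal into two (n-1 such steps)
  - Converts a nonterminal to terminal (n such steps)
Total = (n-1) + n = 2n - 1
= 2(6) - 1
= 12 - 1
= 11

11


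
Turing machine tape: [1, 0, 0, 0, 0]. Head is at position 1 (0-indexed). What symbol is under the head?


Tape: [1, 0, 0, 0, 0]
Positions: 0 1 2 3 4
Values:    1 0 0 0 0
Head at position 1
tape[1] = 0

0


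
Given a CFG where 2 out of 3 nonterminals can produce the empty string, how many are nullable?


Nonterminals: {S, A, B}
A nonterminal is nullable if it can derive epsilon
Counting nullable nonterminals: 2
Total nullable = 2

2


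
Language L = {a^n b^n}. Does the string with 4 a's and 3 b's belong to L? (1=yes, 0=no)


Language requires equal numbers of a's and b's
PDA pushes for each 'a', pops for each 'b'
Number of a's = 4
Number of b's = 3
4 != 3 -> Reject

0


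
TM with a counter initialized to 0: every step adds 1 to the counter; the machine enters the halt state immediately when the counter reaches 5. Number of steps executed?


Counter starts at 0. Counting sequence:
  Step 1: counter = 1
  Step 2: counter = 2
  Step 3: counter = 3
  Step 4: counter = 4
  Step 5: counter = 5
Counter reached 5 -> halt
Total steps = 5

5


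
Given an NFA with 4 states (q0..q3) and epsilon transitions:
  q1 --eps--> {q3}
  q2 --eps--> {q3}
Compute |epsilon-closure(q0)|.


Starting from q0
Initialize closure = {q0}
q0 has no outgoing epsilon transitions -> nothing to add
Final closure: {q0}
Size = 1

1


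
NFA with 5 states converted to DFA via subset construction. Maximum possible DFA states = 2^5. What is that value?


NFA has 5 states
Subset construction: each DFA state = subset of NFA states
Maximum subsets = 2^5
2^5 = 32

32


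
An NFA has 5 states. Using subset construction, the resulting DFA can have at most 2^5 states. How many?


NFA has 5 states
Subset construction: each DFA state = subset of NFA states
Maximum subsets = 2^5
2^5 = 32

32


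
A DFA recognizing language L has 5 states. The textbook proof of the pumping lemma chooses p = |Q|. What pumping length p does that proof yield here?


Pumping lemma for regular languages (standard proof):
Take p = |Q|, the number of DFA states.
Any string of length >= |Q| passes through |Q|+1 states while reading its first |Q| symbols,
so by pigeonhole some state repeats, giving the loop that can be pumped.
Here |Q| = 5
Therefore the proof uses p = 5

5


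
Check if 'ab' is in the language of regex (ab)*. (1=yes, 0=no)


Pattern: (ab)*
String: 'ab'
Pattern requires: zero or more repetitions of 'ab'
Pairs: ['ab']
All pairs are 'ab'? Yes
Result: 1

1


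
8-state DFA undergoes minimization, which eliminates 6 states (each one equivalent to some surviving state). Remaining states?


Original DFA: 8 states
Redundant states removed: 6
Minimized states = original - removed
= 8 - 6
= 2

2


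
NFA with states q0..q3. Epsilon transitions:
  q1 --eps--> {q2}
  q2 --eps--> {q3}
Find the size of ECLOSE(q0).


Starting from q0
Initialize closure = {q0}
q0 has no outgoing epsilon transitions -> nothing to add
Final closure: {q0}
Size = 1

1


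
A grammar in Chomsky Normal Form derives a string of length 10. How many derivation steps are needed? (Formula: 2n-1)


Chomsky Normal Form derivation:
String length n = 10
Each step either:
  - Splits a nonterminal into two (n-1 such steps)
  - Converts a nonterminal to terminal (n such steps)
Total = (n-1) + n = 2n - 1
= 2(10) - 1
= 20 - 1
= 19

19


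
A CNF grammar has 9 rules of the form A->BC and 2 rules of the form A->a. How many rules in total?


CNF allows two rule forms:
  A -> BC (binary): 9 rules
  A -> a (terminal): 2 rules
Total = 9 + 2 = 11

11


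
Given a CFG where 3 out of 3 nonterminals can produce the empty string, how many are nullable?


Nonterminals: {S, A, B}
A nonterminal is nullable if it can derive epsilon
Counting nullable nonterminals: 3
Total nullable = 3

3


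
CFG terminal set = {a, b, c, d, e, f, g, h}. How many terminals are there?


Terminal symbols: a, b, c, d, e, f, g, h
Counting each: a (#1), b (#2), c (#3), d (#4), e (#5), f (#6), g (#7), h (#8)
Total = 8

8


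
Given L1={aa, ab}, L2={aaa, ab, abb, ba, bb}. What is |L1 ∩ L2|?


L1 = {aa, ab}
L2 = {aaa, ab, abb, ba, bb}
Checking each string in L1 against L2:
  'aa': in L2? No
  'ab': in L2? Yes
Intersection = {ab}
|L1 ∩ L2| = 1

1


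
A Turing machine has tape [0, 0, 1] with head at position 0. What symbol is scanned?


Tape: [0, 0, 1]
Positions: 0 1 2
Values:    0 0 1
Head at position 0
tape[0] = 0

0


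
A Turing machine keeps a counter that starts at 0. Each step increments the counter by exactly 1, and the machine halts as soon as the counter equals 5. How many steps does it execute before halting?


Counter starts at 0. Counting sequence:
  Step 1: counter = 1
  Step 2: counter = 2
  Step 3: counter = 3
  Step 4: counter = 4
  Step 5: counter = 5
Counter reached 5 -> halt
Total steps = 5

5


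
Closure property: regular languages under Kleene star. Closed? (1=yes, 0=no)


Regular languages are closed under:
- Union (DFA product construction)
- Intersection (DFA product construction)
- Complement (swap accept/reject states)
- Concatenation (NFA construction)
- Kleene star (NFA construction)
Kleene star is in this list
Therefore: closed

1


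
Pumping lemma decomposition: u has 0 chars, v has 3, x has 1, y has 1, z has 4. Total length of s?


|s| = |u| + |v| + |x| + |y| + |z|
= 0 + 3 + 1 + 1 + 4
= 3 + 1 + 5
= 4 + 5
= 9

9


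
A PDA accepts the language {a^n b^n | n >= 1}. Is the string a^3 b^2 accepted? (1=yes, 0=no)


Language requires equal numbers of a's and b's
PDA pushes for each 'a', pops for each 'b'
Number of a's = 3
Number of b's = 2
3 != 2 -> Reject

0


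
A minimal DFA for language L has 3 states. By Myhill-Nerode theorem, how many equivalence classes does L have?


Myhill-Nerode theorem:
Number of equivalence classes = number of states in minimal DFA
Minimal DFA states = 3
Therefore equivalence classes = 3

3


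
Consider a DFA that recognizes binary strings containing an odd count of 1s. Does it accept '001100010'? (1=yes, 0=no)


DFA has 2 states: q_even (start, accept=no) and q_odd
Processing string '001100010' character by character:
  Position 0: read '0', 1-count=0 -> q_even (no change)
  Position 1: read '0', 1-count=0 -> q_even (no change)
  Position 2: read '1', 1-count=1 -> q_odd
  Position 3: read '1', 1-count=2 -> q_even
  Position 4: read '0', 1-count=2 -> q_even (no change)
  Position 5: read '0', 1-count=2 -> q_even (no change)
  Position 6: read '0', 1-count=2 -> q_even (no change)
  Position 7: read '1', 1-count=3 -> q_odd
  Position 8: read '0', 1-count=3 -> q_odd (no change)
Final state: q_odd, total 1s = 3 (odd); the DFA requires an odd count -> accept

1


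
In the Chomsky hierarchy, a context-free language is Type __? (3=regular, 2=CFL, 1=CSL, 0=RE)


Chomsky hierarchy levels:
  Type 3: Regular (DFA/NFA/regex)
  Type 2: Context-free (PDA)
  Type 1: Context-sensitive
  Type 0: Recursively enumerable (TM)
'context-free' corresponds to Type 2

2


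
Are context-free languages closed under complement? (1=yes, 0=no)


CFL closure properties:
  Closed under: union, concatenation, Kleene star
  NOT closed under: intersection, complement
Operation 'complement' is in not-closed list -> No (not closed)

0


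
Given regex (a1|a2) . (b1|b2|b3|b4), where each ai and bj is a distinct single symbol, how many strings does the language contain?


First group: 2 alternatives
Second group: 4 alternatives
Concatenation: each choice from group 1 pairs with each from group 2
Total = 2 x 4 = 8

8


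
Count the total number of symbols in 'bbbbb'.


String: 'bbbbb'
Counting characters:
  'b' appears 5 time(s)
Total length = 0 + 5 = 5

5


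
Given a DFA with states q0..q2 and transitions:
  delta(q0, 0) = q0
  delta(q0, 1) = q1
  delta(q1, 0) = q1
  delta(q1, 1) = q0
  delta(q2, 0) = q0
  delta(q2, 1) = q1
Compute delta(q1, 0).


Looking up transition function:
delta(q1, 0) in the table
Row: q1, Column: 0
Result: q1

q1


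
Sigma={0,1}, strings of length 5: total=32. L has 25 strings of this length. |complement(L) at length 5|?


Alphabet: {0,1}
String length: 5
Total strings of length 5 = 2^5 = 32
Strings in L = 25
Complement = total - |L|
= 32 - 25
= 7

7


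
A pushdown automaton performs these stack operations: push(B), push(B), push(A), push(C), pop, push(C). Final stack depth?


Tracing stack operations:
  push(B) -> stack = [B], depth=1
  push(B) -> stack = [B,B], depth=2
  push(A) -> stack = [B,B,A], depth=3
  push(C) -> stack = [B,B,A,C], depth=4
  pop -> removed C, stack = [B,B,A], depth=3
  push(C) -> stack = [B,B,A,C], depth=4
Final depth = 4

4


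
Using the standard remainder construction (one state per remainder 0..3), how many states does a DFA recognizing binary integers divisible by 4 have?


Divisibility by 4 is tracked via the remainder mod 4: 0, 1, ..., 3
The construction assigns one state to each remainder
Number of remainders = 4

4


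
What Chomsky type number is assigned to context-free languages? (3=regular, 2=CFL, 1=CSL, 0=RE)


Chomsky hierarchy levels:
  Type 3: Regular (DFA/NFA/regex)
  Type 2: Context-free (PDA)
  Type 1: Context-sensitive
  Type 0: Recursively enumerable (TM)
'context-free' corresponds to Type 2

2


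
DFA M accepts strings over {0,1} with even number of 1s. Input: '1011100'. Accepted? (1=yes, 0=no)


DFA has 2 states: q_even (start, accept=yes) and q_odd
Processing string '1011100' character by character:
  Position 0: read '1', 1-count=1 -> q_odd
  Position 1: read '0', 1-count=1 -> q_odd (no change)
  Position 2: read '1', 1-count=2 -> q_even
  Position 3: read '1', 1-count=3 -> q_odd
  Position 4: read '1', 1-count=4 -> q_even
  Position 5: read '0', 1-count=4 -> q_even (no change)
  Position 6: read '0', 1-count=4 -> q_even (no change)
Final state: q_even, total 1s = 4 (even); the DFA requires an even count -> accept

1


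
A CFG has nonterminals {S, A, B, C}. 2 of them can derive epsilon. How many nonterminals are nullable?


Nonterminals: {S, A, B, C}
A nonterminal is nullable if it can derive epsilon
Counting nullable nonterminals: 2
Total nullable = 2

2


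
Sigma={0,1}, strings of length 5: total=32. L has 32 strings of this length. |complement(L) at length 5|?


Alphabet: {0,1}
String length: 5
Total strings of length 5 = 2^5 = 32
Strings in L = 32
Complement = total - |L|
= 32 - 32
= 0

0


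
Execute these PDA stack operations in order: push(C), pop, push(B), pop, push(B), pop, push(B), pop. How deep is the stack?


Tracing stack operations:
  push(C) -> stack = [C], depth=1
  pop -> removed C, stack = [], depth=0
  push(B) -> stack = [B], depth=1
  pop -> removed B, stack = [], depth=0
  push(B) -> stack = [B], depth=1
  pop -> removed B, stack = [], depth=0
  push(B) -> stack = [B], depth=1
  pop -> removed B, stack = [], depth=0
Final depth = 0

0


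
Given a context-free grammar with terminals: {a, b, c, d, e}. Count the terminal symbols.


Terminal symbols: a, b, c, d, e
Counting each: a (#1), b (#2), c (#3), d (#4), e (#5)
Total = 5

5


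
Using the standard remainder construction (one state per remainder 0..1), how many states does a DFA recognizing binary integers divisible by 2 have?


Divisibility by 2 is tracked via the remainder mod 2: 0, 1, ..., 1
The construction assigns one state to each remainder
Number of remainders = 2

2


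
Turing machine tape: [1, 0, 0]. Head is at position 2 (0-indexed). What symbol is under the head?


Tape: [1, 0, 0]
Positions: 0 1 2
Values:    1 0 0
Head at position 2
tape[2] = 0

0


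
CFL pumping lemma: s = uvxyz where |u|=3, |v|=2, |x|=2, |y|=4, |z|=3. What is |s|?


|s| = |u| + |v| + |x| + |y| + |z|
= 3 + 2 + 2 + 4 + 3
= 5 + 2 + 7
= 7 + 7
= 14

14


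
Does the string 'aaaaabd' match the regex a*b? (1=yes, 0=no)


Pattern: a*b
String: 'aaaaabd'
Pattern requires: zero or more 'a's followed by exactly one 'b'
Found 5 leading 'a's
Remaining: 'bd'
Remaining is not 'b' -> no match
Result: 0

0


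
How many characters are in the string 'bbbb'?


String: 'bbbb'
Counting characters:
  'b' appears 4 time(s)
Total length = 0 + 4 = 4

4


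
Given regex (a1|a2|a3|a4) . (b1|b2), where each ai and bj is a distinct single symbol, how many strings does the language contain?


First group: 4 alternatives
Second group: 2 alternatives
Concatenation: each choice from group 1 pairs with each from group 2
Total = 4 x 2 = 8

8


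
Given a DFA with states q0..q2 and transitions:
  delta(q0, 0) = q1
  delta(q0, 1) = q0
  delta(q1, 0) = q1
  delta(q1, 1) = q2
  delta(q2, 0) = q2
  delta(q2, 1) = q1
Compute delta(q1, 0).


Looking up transition function:
delta(q1, 0) in the table
Row: q1, Column: 0
Result: q1

q1


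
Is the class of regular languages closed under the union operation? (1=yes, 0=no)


Regular languages are closed under:
- Union (DFA product construction)
- Intersection (DFA product construction)
- Complement (swap accept/reject states)
- Concatenation (NFA construction)
- Kleene star (NFA construction)
union is in this list
Therefore: closed

1


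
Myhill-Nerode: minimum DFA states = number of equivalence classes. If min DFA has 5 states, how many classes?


Myhill-Nerode theorem:
Number of equivalence classes = number of states in minimal DFA
Minimal DFA states = 5
Therefore equivalence classes = 5

5


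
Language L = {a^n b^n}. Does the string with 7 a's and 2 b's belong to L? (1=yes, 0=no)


Language requires equal numbers of a's and b's
PDA pushes for each 'a', pops for each 'b'
Number of a's = 7
Number of b's = 2
7 != 2 -> Reject

0


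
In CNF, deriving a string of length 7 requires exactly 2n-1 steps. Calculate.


Chomsky Normal Form derivation:
String length n = 7
Each step either:
  - Splits a nonterminal into two (n-1 such steps)
  - Converts a nonterminal to terminal (n such steps)
Total = (n-1) + n = 2n - 1
= 2(7) - 1
= 14 - 1
= 13

13


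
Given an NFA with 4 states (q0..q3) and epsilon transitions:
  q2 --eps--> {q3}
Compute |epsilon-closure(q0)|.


Starting from q0
Initialize closure = {q0}
q0 has no outgoing epsilon transitions -> nothing to add
Final closure: {q0}
Size = 1

1


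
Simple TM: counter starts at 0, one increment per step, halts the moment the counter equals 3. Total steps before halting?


Counter starts at 0. Counting sequence:
  Step 1: counter = 1
  Step 2: counter = 2
  Step 3: counter = 3
Counter reached 3 -> halt
Total steps = 3

3


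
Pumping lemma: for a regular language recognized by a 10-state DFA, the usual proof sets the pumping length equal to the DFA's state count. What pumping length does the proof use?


Pumping lemma for regular languages (standard proof):
Take p = |Q|, the number of DFA states.
Any string of length >= |Q| passes through |Q|+1 states while reading its first |Q| symbols,
so by pigeonhole some state repeats, giving the loop that can be pumped.
Here |Q| = 10
Therefore the proof uses p = 10

10


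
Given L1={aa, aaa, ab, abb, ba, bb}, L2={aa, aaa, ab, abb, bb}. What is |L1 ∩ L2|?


L1 = {aa, aaa, ab, abb, ba, bb}
L2 = {aa, aaa, ab, abb, bb}
Checking each string in L1 against L2:
  'aa': in L2? Yes
  'aaa': in L2? Yes
  'ab': in L2? Yes
  'abb': in L2? Yes
  'ba': in L2? No
  'bb': in L2? Yes
Intersection = {aa, aaa, ab, abb, bb}
|L1 ∩ L2| = 5

5


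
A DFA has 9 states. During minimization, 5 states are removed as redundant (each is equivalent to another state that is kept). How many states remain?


Original DFA: 9 states
Redundant states removed: 5
Minimized states = original - removed
= 9 - 5
= 4

4


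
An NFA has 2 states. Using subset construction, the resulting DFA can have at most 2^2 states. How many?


NFA has 2 states
Subset construction: each DFA state = subset of NFA states
Maximum subsets = 2^2
2^2 = 4

4


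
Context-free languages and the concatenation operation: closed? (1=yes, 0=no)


CFL closure properties:
  Closed under: union, concatenation, Kleene star
  NOT closed under: intersection, complement
Operation 'concatenation' is in closed list -> Yes (closed)

1


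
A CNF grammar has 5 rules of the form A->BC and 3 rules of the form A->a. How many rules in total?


CNF allows two rule forms:
  A -> BC (binary): 5 rules
  A -> a (terminal): 3 rules
Total = 5 + 3 = 8

8


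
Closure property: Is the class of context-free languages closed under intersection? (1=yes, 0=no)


CFL closure properties:
  Closed under: union, concatenation, Kleene star
  NOT closed under: intersection, complement
Operation 'intersection' is in not-closed list -> No (not closed)

0


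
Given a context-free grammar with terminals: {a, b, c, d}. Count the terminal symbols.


Terminal symbols: a, b, c, d
Counting each: a (#1), b (#2), c (#3), d (#4)
Total = 4

4


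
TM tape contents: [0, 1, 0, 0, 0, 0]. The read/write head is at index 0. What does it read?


Tape: [0, 1, 0, 0, 0, 0]
Positions: 0 1 2 3 4 5
Values:    0 1 0 0 0 0
Head at position 0
tape[0] = 0

0


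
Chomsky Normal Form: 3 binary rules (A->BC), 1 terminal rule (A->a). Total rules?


CNF allows two rule forms:
  A -> BC (binary): 3 rules
  A -> a (terminal): 1 rule
Total = 3 + 1 = 4

4


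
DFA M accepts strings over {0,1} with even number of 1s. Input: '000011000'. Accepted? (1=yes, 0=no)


DFA has 2 states: q_even (start, accept=yes) and q_odd
Processing string '000011000' character by character:
  Position 0: read '0', 1-count=0 -> q_even (no change)
  Position 1: read '0', 1-count=0 -> q_even (no change)
  Position 2: read '0', 1-count=0 -> q_even (no change)
  Position 3: read '0', 1-count=0 -> q_even (no change)
  Position 4: read '1', 1-count=1 -> q_odd
  Position 5: read '1', 1-count=2 -> q_even
  Position 6: read '0', 1-count=2 -> q_even (no change)
  Position 7: read '0', 1-count=2 -> q_even (no change)
  Position 8: read '0', 1-count=2 -> q_even (no change)
Final state: q_even, total 1s = 2 (even); the DFA requires an even count -> accept

1


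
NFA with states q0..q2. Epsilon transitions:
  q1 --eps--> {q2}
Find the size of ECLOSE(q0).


Starting from q0
Initialize closure = {q0}
q0 has no outgoing epsilon transitions -> nothing to add
Final closure: {q0}
Size = 1

1


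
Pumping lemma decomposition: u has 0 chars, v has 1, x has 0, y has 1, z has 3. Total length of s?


|s| = |u| + |v| + |x| + |y| + |z|
= 0 + 1 + 0 + 1 + 3
= 1 + 0 + 4
= 1 + 4
= 5

5


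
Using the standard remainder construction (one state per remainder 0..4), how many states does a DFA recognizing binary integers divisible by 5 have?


Divisibility by 5 is tracked via the remainder mod 5: 0, 1, ..., 4
The construction assigns one state to each remainder
Number of remainders = 5

5


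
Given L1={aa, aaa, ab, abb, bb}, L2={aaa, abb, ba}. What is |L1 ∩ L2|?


L1 = {aa, aaa, ab, abb, bb}
L2 = {aaa, abb, ba}
Checking each string in L1 against L2:
  'aa': in L2? No
  'aaa': in L2? Yes
  'ab': in L2? No
  'abb': in L2? Yes
  'bb': in L2? No
Intersection = {aaa, abb}
|L1 ∩ L2| = 2

2
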